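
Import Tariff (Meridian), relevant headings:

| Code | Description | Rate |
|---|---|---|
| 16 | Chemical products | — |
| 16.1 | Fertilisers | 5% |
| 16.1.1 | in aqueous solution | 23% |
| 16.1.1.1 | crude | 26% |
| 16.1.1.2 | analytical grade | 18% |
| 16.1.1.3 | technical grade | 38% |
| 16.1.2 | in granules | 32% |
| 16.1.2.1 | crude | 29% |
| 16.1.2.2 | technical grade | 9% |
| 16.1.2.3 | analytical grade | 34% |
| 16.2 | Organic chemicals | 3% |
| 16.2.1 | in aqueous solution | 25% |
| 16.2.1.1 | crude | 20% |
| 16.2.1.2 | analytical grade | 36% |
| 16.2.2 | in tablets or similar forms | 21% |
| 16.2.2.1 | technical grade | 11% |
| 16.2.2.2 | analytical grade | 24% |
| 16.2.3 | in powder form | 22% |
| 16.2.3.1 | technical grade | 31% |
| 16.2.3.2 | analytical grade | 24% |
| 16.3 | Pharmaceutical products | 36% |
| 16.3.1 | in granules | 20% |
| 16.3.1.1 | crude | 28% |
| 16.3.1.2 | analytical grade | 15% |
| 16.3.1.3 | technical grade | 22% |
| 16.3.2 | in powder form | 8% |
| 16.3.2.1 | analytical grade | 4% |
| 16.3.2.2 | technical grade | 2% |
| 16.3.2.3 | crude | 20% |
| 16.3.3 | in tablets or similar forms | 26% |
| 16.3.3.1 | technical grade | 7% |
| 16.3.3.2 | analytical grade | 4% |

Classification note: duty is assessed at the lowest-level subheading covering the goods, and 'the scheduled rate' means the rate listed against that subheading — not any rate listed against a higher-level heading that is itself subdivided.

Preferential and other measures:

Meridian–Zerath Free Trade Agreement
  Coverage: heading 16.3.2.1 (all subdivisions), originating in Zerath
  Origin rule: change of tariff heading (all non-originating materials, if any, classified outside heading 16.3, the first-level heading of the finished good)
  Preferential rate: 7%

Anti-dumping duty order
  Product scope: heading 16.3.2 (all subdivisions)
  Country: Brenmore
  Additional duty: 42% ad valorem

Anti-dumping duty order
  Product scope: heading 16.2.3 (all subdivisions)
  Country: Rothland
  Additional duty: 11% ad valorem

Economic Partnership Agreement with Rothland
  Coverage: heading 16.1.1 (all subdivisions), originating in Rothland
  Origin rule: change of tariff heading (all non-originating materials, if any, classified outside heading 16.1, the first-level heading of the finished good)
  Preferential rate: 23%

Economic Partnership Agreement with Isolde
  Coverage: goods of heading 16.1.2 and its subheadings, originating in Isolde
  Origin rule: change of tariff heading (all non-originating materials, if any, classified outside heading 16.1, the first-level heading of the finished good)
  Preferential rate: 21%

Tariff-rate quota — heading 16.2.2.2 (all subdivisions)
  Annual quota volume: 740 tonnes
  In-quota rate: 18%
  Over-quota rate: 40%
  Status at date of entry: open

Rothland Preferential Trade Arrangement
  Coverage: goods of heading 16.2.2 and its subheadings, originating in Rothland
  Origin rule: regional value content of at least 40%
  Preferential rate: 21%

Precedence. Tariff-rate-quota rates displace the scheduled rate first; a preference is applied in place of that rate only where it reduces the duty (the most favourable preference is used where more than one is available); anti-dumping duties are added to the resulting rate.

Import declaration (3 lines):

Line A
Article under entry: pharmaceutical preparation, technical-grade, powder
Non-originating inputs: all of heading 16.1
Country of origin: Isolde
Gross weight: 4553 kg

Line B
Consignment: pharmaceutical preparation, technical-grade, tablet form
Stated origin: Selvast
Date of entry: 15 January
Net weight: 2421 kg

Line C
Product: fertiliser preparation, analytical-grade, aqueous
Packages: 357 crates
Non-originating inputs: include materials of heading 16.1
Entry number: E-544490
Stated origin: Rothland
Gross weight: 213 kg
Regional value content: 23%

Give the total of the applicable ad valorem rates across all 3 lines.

Line A: pharmaceutical → 16.3; powder → 16.3.2; technical-grade → 16.3.2.2. Scheduled 2%. Isolde agreement on 16.1.2: 16.3.2.2 not covered. → 2%.
Line B: pharmaceutical → 16.3; tablet form → 16.3.3; technical-grade → 16.3.3.1. Scheduled 7%. No special measure applies. → 7%.
Line C: fertiliser → 16.1; aqueous → 16.1.1; analytical-grade → 16.1.1.2. Scheduled 18%. Rothland agreement on 16.1.1: CTH not met; Rothland agreement on 16.2.2: 16.1.1.2 not covered. → 18%.
Sum: 2% + 7% + 18% = 27%.

27%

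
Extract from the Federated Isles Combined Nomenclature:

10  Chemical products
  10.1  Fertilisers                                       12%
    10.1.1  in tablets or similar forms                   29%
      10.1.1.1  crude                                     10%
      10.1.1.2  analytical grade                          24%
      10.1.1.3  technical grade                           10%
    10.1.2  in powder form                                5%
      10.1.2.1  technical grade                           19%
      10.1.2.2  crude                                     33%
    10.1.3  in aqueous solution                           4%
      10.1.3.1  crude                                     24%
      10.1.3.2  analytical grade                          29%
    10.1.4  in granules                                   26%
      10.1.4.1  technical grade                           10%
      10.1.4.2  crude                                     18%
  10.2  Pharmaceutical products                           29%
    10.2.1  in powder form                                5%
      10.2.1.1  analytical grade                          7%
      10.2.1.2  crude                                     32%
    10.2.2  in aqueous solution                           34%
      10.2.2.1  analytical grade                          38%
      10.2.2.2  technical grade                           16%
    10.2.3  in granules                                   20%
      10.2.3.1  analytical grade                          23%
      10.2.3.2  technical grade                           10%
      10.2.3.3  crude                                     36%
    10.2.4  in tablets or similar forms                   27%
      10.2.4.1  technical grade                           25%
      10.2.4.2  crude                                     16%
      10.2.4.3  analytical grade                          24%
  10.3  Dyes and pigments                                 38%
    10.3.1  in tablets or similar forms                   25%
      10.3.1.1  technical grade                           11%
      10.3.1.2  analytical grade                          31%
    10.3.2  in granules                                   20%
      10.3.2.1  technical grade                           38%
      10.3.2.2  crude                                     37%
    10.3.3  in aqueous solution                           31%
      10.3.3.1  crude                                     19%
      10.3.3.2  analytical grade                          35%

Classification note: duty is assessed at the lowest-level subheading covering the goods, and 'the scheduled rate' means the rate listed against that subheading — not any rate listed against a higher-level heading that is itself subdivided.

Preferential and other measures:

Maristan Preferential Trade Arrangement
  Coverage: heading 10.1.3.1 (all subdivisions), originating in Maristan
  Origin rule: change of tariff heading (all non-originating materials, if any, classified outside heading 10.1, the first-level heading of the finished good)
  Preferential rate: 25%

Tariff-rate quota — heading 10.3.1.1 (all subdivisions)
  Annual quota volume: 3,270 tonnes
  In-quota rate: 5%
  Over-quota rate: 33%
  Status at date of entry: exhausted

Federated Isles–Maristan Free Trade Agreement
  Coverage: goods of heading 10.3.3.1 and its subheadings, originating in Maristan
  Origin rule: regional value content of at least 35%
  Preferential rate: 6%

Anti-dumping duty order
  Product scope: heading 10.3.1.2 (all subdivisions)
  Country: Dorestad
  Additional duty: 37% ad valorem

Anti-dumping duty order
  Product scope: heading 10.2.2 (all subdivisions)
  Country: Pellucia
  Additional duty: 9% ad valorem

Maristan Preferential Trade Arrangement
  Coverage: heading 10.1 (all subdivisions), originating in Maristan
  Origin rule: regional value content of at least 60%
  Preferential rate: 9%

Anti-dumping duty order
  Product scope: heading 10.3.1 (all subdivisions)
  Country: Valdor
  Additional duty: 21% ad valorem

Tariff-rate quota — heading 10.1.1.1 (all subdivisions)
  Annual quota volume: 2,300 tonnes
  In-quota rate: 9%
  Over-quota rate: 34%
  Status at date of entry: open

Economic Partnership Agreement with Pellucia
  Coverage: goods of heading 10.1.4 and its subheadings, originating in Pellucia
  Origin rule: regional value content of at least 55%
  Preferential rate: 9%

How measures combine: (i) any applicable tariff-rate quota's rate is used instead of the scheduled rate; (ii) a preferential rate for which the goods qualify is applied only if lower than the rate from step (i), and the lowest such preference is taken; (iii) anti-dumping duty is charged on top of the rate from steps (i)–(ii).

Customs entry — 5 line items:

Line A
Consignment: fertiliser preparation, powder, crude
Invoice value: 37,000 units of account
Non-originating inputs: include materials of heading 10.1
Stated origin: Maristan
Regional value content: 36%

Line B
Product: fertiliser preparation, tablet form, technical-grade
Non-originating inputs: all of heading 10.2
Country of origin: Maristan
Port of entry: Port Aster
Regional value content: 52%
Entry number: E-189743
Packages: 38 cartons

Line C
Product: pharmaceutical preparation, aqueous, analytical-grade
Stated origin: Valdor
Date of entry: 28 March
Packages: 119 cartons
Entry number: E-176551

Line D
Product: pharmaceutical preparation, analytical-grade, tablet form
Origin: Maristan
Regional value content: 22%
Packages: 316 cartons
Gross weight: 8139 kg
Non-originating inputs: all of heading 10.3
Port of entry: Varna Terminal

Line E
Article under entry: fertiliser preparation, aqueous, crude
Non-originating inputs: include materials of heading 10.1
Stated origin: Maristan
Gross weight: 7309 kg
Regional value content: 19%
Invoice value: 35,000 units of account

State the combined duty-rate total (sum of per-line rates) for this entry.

129%

Line A: fertiliser → 10.1; powder → 10.1.2; crude → 10.1.2.2. Scheduled 33%. Maristan agreement on 10.1.3.1: 10.1.2.2 not covered; Maristan agreement on 10.3.3.1: 10.1.2.2 not covered; Maristan agreement on 10.1: RVC < 60%. → 33%.
Line B: fertiliser → 10.1; tablet form → 10.1.1; technical-grade → 10.1.1.3. Scheduled 10%. Maristan agreement on 10.1.3.1: 10.1.1.3 not covered; Maristan agreement on 10.3.3.1: 10.1.1.3 not covered; Maristan agreement on 10.1: RVC < 60%. → 10%.
Line C: pharmaceutical → 10.2; aqueous → 10.2.2; analytical-grade → 10.2.2.1. Scheduled 38%. No special measure applies. → 38%.
Line D: pharmaceutical → 10.2; tablet form → 10.2.4; analytical-grade → 10.2.4.3. Scheduled 24%. Maristan agreement on 10.1.3.1: 10.2.4.3 not covered; Maristan agreement on 10.3.3.1: 10.2.4.3 not covered; Maristan agreement on 10.1: 10.2.4.3 not covered. → 24%.
Line E: fertiliser → 10.1; aqueous → 10.1.3; crude → 10.1.3.1. Scheduled 24%. Maristan agreement on 10.1.3.1: CTH not met; Maristan agreement on 10.3.3.1: 10.1.3.1 not covered; Maristan agreement on 10.1: RVC < 60%. → 24%.
Sum: 33% + 10% + 38% + 24% + 24% = 129%.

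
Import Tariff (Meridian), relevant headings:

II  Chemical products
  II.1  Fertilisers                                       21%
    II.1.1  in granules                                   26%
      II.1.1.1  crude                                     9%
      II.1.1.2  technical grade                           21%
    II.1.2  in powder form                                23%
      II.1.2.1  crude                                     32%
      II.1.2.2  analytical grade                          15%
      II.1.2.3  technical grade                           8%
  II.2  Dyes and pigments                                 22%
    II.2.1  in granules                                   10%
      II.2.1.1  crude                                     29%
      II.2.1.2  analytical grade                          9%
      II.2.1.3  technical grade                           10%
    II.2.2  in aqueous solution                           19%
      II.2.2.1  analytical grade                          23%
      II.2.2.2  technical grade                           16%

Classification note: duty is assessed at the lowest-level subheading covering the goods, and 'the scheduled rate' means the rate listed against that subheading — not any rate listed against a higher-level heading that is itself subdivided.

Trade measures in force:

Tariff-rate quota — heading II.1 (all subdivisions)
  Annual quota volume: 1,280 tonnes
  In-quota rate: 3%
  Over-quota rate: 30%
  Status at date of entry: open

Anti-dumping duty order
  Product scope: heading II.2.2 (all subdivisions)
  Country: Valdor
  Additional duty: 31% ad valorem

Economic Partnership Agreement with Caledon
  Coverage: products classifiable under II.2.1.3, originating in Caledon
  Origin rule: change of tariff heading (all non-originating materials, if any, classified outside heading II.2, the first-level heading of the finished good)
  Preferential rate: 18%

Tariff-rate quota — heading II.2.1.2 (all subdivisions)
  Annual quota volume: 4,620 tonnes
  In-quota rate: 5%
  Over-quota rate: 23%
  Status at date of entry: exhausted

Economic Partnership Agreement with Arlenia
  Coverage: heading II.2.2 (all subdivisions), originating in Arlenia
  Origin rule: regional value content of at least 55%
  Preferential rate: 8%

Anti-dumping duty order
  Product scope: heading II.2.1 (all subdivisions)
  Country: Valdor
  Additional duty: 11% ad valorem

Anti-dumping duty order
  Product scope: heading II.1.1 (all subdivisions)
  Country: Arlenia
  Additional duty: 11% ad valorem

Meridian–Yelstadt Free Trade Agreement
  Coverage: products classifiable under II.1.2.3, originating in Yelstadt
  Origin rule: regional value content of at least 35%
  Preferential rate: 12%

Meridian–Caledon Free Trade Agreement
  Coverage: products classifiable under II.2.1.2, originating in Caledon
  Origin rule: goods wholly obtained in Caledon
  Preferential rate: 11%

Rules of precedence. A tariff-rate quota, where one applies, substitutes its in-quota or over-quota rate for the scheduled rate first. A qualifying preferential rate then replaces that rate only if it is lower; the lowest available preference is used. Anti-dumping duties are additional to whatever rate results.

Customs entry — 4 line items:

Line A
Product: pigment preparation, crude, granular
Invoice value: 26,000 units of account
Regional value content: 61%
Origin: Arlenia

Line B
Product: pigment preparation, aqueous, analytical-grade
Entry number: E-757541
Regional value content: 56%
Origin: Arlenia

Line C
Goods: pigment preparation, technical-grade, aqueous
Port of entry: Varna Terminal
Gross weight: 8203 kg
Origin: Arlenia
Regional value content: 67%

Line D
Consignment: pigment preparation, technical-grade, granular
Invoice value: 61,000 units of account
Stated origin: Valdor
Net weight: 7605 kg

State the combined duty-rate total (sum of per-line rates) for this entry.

66%

Line A: pigment → II.2; granular → II.2.1; crude → II.2.1.1. Scheduled 29%. Arlenia agreement on II.2.2: II.2.1.1 not covered. → 29%.
Line B: pigment → II.2; aqueous → II.2.2; analytical-grade → II.2.2.1. Scheduled 23%. Arlenia agreement on II.2.2: RVC ≥ 55% → 8% available; preferential 8%. → 8%.
Line C: pigment → II.2; aqueous → II.2.2; technical-grade → II.2.2.2. Scheduled 16%. Arlenia agreement on II.2.2: RVC ≥ 55% → 8% available; preferential 8%. → 8%.
Line D: pigment → II.2; granular → II.2.1; technical-grade → II.2.1.3. Scheduled 10%. anti-dumping (Valdor, II.2.1): +11%; total 10% + 11% = 21%. → 21%.
Sum: 29% + 8% + 8% + 21% = 66%.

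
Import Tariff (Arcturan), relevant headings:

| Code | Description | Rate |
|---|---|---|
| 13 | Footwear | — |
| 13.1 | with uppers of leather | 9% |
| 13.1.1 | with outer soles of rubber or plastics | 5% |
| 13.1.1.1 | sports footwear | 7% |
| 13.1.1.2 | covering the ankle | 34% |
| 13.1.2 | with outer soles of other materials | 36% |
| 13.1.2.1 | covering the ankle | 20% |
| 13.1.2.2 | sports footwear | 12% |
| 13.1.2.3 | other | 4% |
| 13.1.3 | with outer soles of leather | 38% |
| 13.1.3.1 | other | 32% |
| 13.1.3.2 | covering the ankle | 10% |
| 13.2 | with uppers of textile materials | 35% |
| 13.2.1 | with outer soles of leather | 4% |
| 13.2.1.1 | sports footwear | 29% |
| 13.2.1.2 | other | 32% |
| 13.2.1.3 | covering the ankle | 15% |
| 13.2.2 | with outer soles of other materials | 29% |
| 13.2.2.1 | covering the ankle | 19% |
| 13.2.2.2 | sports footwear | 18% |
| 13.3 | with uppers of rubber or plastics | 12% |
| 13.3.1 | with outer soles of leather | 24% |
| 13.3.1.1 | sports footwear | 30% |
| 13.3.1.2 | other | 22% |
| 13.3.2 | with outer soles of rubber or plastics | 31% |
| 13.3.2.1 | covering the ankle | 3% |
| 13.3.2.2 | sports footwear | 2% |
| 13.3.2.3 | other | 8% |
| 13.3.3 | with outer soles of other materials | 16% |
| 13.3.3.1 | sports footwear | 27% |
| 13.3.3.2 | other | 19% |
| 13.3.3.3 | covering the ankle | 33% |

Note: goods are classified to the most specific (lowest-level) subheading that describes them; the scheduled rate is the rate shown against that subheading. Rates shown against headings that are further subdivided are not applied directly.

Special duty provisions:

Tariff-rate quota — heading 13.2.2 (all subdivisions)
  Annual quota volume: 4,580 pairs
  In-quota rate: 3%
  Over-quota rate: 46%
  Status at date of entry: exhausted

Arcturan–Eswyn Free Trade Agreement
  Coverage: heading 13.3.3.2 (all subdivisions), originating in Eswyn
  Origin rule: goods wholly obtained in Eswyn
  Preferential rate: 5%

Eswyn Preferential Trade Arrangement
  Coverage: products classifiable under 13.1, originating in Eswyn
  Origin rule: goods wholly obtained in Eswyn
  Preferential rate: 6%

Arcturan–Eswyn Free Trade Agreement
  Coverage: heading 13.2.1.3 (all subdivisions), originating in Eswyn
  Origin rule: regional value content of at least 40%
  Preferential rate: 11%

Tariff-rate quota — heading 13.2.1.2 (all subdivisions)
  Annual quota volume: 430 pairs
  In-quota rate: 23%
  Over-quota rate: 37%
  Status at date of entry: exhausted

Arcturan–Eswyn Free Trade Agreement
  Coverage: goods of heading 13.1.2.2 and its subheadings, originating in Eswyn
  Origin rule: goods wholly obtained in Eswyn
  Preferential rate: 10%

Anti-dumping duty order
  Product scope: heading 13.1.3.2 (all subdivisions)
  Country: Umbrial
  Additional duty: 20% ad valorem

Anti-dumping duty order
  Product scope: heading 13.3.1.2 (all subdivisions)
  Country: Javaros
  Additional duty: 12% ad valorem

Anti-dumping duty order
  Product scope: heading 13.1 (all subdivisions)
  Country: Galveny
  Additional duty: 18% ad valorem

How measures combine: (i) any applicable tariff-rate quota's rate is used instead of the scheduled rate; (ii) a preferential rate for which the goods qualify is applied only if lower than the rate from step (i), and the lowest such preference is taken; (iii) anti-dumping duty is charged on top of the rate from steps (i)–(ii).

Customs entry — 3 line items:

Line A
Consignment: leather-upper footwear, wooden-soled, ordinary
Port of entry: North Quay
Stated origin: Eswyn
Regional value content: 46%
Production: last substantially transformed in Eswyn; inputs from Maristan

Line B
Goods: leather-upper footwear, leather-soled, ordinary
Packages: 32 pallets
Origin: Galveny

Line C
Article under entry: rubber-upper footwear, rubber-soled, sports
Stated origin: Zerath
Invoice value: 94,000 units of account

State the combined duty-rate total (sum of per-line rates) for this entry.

Line A: leather-upper → 13.1; wooden-soled → 13.1.2; ordinary → 13.1.2.3. Scheduled 4%. Eswyn agreement on 13.3.3.2: 13.1.2.3 not covered; Eswyn agreement on 13.1: not wholly obtained; Eswyn agreement on 13.2.1.3: 13.1.2.3 not covered; Eswyn agreement on 13.1.2.2: 13.1.2.3 not covered. → 4%.
Line B: leather-upper → 13.1; leather-soled → 13.1.3; ordinary → 13.1.3.1. Scheduled 32%. anti-dumping (Galveny, 13.1): +18%; total 32% + 18% = 50%. → 50%.
Line C: rubber-upper → 13.3; rubber-soled → 13.3.2; sports → 13.3.2.2. Scheduled 2%. No special measure applies. → 2%.
Sum: 4% + 50% + 2% = 56%.

56%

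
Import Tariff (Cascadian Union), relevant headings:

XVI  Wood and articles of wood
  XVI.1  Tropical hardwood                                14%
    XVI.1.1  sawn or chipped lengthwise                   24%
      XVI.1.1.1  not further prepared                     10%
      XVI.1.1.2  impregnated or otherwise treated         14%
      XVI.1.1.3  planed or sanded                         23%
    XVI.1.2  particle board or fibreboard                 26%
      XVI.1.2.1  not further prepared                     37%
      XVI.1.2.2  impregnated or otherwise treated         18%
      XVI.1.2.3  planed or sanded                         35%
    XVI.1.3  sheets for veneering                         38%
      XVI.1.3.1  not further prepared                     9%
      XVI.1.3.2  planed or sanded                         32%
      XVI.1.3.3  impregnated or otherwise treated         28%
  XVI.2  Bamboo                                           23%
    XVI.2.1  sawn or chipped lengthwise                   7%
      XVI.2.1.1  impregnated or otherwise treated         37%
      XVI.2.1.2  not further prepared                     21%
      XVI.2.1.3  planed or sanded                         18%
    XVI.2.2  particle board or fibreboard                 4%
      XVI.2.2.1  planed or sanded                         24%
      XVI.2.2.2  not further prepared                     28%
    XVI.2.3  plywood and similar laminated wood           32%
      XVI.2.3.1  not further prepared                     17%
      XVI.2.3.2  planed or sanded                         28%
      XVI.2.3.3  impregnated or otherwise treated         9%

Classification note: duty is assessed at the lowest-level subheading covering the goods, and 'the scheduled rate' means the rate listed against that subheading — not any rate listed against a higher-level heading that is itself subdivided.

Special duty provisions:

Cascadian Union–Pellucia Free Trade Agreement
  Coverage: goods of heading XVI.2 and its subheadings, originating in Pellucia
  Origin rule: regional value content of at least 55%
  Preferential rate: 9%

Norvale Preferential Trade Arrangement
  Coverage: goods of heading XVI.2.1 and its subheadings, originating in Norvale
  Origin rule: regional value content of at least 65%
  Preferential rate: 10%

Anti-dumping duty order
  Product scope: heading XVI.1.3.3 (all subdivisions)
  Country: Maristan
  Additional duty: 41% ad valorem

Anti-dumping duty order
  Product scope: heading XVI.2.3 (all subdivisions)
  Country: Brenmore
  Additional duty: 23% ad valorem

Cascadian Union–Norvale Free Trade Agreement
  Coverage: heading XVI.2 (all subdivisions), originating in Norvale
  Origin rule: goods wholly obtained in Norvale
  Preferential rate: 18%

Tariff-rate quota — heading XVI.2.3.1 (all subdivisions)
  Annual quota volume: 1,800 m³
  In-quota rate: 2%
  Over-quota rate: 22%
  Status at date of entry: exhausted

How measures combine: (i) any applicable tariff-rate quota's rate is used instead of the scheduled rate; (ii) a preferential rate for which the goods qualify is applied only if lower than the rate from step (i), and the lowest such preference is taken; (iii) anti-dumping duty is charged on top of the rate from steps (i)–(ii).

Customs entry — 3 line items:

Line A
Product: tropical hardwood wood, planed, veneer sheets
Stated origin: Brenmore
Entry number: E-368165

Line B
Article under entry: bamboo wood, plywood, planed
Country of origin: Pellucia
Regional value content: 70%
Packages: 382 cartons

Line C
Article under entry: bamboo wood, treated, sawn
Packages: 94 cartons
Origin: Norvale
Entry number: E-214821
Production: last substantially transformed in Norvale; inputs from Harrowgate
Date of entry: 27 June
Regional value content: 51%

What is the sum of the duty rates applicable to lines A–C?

Line A: tropical hardwood → XVI.1; veneer sheets → XVI.1.3; planed → XVI.1.3.2. Scheduled 32%. No special measure applies. → 32%.
Line B: bamboo → XVI.2; plywood → XVI.2.3; planed → XVI.2.3.2. Scheduled 28%. Pellucia agreement on XVI.2: RVC ≥ 55% → 9% available; preferential 9%. → 9%.
Line C: bamboo → XVI.2; sawn → XVI.2.1; treated → XVI.2.1.1. Scheduled 37%. Norvale agreement on XVI.2.1: RVC < 65%; Norvale agreement on XVI.2: not wholly obtained. → 37%.
Sum: 32% + 9% + 37% = 78%.

78%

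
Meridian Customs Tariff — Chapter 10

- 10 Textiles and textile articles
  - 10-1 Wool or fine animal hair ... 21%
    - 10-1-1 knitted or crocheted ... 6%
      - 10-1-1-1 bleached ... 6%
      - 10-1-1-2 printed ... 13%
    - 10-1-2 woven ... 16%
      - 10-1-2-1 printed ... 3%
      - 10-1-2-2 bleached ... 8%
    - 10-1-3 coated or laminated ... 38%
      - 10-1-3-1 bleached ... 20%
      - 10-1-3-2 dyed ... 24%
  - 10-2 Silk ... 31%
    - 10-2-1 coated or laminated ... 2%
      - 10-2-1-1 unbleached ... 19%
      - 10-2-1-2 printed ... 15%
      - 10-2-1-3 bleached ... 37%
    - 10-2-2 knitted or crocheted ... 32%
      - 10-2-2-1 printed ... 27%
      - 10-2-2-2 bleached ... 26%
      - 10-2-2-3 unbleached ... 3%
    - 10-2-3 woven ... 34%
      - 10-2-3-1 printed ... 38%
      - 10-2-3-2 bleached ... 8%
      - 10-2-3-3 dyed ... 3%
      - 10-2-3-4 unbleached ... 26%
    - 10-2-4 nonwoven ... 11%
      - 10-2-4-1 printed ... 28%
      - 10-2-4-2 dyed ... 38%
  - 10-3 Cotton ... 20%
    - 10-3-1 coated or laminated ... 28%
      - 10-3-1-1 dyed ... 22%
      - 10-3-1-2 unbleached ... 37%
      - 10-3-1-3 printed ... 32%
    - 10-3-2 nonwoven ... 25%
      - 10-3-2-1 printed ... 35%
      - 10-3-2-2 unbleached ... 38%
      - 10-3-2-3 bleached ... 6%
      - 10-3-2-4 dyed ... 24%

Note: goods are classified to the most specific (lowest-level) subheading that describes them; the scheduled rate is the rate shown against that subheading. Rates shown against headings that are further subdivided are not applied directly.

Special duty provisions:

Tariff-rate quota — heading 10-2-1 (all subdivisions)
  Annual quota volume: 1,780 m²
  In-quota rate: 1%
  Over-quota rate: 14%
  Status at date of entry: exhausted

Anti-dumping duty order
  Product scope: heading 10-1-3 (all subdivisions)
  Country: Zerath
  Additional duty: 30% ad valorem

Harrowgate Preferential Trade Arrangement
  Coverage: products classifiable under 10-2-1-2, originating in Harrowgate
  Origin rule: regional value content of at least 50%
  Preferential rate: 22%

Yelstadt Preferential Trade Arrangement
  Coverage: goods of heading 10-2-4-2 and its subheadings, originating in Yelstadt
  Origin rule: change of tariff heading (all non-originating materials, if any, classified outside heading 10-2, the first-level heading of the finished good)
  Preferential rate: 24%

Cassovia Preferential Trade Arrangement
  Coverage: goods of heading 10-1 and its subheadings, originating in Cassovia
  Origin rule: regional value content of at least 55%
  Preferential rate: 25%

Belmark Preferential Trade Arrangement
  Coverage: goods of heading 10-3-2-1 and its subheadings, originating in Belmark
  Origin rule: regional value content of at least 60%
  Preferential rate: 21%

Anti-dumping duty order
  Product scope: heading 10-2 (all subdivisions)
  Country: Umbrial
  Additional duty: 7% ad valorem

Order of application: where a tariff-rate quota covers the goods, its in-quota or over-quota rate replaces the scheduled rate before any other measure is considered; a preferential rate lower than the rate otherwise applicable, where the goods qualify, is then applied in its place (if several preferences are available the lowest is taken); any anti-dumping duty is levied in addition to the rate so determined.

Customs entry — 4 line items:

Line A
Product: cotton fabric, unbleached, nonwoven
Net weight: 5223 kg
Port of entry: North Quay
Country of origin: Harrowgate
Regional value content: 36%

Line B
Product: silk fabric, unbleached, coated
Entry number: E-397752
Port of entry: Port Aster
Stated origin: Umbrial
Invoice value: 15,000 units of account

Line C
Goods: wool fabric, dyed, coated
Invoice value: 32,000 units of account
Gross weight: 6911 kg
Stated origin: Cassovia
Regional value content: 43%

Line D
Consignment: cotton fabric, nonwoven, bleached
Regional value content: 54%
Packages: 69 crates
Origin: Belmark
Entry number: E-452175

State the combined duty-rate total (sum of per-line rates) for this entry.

89%

Line A: cotton → 10-3; nonwoven → 10-3-2; unbleached → 10-3-2-2. Scheduled 38%. Harrowgate agreement on 10-2-1-2: 10-3-2-2 not covered. → 38%.
Line B: silk → 10-2; coated → 10-2-1; unbleached → 10-2-1-1. Scheduled 19%. quota on 10-2-1 exhausted → over-quota 14%; anti-dumping (Umbrial, 10-2): +7%; total 14% + 7% = 21%. → 21%.
Line C: wool → 10-1; coated → 10-1-3; dyed → 10-1-3-2. Scheduled 24%. Cassovia agreement on 10-1: RVC < 55%. → 24%.
Line D: cotton → 10-3; nonwoven → 10-3-2; bleached → 10-3-2-3. Scheduled 6%. Belmark agreement on 10-3-2-1: 10-3-2-3 not covered. → 6%.
Sum: 38% + 21% + 24% + 6% = 89%.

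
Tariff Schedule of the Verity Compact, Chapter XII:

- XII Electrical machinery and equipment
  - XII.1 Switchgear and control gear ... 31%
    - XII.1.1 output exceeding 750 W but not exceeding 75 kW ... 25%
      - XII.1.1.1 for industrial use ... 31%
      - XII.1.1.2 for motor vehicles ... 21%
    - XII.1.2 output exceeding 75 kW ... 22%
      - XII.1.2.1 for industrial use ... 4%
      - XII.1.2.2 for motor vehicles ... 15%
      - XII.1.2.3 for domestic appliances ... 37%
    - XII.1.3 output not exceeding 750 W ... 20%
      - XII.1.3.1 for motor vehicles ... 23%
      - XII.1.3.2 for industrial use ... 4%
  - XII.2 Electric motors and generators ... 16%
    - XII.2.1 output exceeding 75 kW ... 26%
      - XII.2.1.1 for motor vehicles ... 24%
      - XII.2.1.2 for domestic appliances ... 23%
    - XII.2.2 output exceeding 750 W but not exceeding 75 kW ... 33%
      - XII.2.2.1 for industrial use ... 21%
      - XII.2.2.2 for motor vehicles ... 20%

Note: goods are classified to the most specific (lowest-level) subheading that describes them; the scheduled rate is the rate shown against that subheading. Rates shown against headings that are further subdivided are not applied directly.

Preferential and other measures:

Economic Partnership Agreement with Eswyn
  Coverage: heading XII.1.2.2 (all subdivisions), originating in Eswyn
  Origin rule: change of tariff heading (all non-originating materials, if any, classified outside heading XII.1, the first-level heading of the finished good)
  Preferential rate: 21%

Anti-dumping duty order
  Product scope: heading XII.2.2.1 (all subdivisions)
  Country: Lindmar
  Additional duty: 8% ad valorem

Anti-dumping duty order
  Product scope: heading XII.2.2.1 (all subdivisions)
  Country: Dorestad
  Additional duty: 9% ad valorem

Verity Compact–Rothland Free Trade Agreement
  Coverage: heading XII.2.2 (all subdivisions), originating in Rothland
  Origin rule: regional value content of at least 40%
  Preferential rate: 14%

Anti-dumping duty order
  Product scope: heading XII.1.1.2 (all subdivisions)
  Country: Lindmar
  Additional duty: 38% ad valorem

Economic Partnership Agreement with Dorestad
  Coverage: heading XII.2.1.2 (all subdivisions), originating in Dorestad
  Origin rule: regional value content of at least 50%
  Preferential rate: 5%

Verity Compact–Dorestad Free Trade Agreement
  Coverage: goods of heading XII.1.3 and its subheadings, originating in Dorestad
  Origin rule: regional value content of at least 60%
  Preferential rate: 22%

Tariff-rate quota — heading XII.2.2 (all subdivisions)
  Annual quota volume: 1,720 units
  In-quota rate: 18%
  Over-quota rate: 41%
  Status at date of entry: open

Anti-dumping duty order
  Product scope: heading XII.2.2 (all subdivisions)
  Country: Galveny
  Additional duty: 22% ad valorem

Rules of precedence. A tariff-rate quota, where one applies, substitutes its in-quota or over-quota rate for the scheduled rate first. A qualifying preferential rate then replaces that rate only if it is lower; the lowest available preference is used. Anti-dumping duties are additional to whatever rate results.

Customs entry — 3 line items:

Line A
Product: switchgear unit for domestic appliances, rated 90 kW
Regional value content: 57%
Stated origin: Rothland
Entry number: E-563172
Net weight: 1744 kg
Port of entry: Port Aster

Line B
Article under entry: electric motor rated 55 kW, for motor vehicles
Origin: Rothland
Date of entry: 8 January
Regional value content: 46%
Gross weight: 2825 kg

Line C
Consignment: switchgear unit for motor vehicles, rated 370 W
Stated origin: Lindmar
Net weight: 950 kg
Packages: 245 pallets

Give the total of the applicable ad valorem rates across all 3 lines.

74%

Line A: switchgear unit → XII.1; rated 90 kW → XII.1.2; for domestic appliances → XII.1.2.3. Scheduled 37%. Rothland agreement on XII.2.2: XII.1.2.3 not covered. → 37%.
Line B: electric motor → XII.2; rated 55 kW → XII.2.2; for motor vehicles → XII.2.2.2. Scheduled 20%. quota on XII.2.2 open → in-quota 18%; Rothland agreement on XII.2.2: RVC ≥ 40% → 14% available; preferential 14%. → 14%.
Line C: switchgear unit → XII.1; rated 370 W → XII.1.3; for motor vehicles → XII.1.3.1. Scheduled 23%. No special measure applies. → 23%.
Sum: 37% + 14% + 23% = 74%.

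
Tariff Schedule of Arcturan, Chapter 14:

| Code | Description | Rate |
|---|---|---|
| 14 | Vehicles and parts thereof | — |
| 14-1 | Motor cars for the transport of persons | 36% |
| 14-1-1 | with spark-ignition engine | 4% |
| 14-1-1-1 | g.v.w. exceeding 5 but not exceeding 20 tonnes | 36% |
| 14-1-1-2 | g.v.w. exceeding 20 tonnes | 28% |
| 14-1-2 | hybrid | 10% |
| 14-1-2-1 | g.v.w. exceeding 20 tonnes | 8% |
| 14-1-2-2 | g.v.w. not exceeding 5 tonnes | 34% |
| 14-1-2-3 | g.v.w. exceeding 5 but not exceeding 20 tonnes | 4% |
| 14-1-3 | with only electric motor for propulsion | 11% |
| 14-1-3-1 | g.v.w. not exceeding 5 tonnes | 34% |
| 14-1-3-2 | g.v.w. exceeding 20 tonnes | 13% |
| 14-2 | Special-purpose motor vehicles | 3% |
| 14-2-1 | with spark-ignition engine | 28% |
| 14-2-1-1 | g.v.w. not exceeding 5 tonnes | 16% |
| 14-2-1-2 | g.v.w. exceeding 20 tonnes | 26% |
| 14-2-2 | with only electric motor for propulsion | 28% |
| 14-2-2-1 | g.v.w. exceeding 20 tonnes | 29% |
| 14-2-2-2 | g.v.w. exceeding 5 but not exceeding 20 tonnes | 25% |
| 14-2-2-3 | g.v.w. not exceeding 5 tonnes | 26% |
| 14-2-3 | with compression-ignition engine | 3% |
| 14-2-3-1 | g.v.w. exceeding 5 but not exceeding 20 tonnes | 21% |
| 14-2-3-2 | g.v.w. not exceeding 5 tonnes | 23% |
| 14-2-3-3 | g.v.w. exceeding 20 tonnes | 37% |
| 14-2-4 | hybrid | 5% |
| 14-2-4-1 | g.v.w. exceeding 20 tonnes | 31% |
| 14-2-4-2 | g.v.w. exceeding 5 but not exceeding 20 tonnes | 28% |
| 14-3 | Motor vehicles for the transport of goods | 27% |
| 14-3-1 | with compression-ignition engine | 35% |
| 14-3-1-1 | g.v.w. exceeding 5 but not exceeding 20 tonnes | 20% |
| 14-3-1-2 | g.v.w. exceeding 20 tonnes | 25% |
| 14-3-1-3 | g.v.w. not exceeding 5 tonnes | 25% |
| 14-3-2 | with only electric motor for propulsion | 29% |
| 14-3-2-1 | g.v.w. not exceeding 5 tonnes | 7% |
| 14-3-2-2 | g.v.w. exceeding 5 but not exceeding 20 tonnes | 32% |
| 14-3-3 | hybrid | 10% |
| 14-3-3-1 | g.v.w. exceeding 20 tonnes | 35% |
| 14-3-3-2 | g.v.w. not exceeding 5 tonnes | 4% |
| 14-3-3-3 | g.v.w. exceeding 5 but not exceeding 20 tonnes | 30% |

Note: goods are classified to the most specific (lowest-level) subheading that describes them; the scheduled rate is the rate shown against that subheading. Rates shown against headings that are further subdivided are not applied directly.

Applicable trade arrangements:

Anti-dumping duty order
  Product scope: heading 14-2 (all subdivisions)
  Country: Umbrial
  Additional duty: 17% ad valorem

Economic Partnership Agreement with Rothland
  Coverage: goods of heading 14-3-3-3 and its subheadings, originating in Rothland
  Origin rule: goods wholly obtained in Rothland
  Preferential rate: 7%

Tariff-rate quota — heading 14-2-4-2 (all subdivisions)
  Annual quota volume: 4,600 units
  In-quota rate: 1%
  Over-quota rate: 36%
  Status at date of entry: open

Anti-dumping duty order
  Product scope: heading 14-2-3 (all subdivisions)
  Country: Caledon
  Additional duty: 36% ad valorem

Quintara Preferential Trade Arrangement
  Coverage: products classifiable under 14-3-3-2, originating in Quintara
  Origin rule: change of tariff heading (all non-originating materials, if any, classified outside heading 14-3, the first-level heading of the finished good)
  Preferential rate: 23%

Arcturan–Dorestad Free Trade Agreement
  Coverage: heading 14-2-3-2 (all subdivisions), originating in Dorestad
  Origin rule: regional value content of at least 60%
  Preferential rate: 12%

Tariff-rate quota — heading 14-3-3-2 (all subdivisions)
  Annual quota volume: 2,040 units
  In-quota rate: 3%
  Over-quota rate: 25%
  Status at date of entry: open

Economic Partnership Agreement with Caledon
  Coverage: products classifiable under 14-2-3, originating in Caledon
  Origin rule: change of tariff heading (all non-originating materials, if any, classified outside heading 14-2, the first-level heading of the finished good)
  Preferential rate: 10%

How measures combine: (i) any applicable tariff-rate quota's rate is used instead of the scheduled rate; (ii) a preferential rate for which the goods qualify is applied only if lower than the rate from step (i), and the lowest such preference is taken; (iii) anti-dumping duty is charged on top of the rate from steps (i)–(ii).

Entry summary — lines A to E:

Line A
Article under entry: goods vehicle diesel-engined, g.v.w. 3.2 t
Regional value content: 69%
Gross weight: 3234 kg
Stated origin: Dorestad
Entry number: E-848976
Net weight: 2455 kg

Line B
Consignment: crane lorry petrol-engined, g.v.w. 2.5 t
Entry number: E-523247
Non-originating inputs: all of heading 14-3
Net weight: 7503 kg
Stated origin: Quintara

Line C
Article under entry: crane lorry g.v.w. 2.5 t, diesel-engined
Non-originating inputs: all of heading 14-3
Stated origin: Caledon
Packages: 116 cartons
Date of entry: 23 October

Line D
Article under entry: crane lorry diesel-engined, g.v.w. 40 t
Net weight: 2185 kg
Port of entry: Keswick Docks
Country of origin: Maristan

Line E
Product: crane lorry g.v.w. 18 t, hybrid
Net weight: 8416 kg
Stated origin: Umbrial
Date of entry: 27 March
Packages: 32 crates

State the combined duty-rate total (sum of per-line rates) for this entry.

Line A: goods vehicle → 14-3; diesel-engined → 14-3-1; g.v.w. 3.2 t → 14-3-1-3. Scheduled 25%. Dorestad agreement on 14-2-3-2: 14-3-1-3 not covered. → 25%.
Line B: crane lorry → 14-2; petrol-engined → 14-2-1; g.v.w. 2.5 t → 14-2-1-1. Scheduled 16%. Quintara agreement on 14-3-3-2: 14-2-1-1 not covered. → 16%.
Line C: crane lorry → 14-2; diesel-engined → 14-2-3; g.v.w. 2.5 t → 14-2-3-2. Scheduled 23%. Caledon agreement on 14-2-3: CTH met → 10% available; preferential 10%; anti-dumping (Caledon, 14-2-3): +36%; total 10% + 36% = 46%. → 46%.
Line D: crane lorry → 14-2; diesel-engined → 14-2-3; g.v.w. 40 t → 14-2-3-3. Scheduled 37%. No special measure applies. → 37%.
Line E: crane lorry → 14-2; hybrid → 14-2-4; g.v.w. 18 t → 14-2-4-2. Scheduled 28%. quota on 14-2-4-2 open → in-quota 1%; anti-dumping (Umbrial, 14-2): +17%; total 1% + 17% = 18%. → 18%.
Sum: 25% + 16% + 46% + 37% + 18% = 142%.

142%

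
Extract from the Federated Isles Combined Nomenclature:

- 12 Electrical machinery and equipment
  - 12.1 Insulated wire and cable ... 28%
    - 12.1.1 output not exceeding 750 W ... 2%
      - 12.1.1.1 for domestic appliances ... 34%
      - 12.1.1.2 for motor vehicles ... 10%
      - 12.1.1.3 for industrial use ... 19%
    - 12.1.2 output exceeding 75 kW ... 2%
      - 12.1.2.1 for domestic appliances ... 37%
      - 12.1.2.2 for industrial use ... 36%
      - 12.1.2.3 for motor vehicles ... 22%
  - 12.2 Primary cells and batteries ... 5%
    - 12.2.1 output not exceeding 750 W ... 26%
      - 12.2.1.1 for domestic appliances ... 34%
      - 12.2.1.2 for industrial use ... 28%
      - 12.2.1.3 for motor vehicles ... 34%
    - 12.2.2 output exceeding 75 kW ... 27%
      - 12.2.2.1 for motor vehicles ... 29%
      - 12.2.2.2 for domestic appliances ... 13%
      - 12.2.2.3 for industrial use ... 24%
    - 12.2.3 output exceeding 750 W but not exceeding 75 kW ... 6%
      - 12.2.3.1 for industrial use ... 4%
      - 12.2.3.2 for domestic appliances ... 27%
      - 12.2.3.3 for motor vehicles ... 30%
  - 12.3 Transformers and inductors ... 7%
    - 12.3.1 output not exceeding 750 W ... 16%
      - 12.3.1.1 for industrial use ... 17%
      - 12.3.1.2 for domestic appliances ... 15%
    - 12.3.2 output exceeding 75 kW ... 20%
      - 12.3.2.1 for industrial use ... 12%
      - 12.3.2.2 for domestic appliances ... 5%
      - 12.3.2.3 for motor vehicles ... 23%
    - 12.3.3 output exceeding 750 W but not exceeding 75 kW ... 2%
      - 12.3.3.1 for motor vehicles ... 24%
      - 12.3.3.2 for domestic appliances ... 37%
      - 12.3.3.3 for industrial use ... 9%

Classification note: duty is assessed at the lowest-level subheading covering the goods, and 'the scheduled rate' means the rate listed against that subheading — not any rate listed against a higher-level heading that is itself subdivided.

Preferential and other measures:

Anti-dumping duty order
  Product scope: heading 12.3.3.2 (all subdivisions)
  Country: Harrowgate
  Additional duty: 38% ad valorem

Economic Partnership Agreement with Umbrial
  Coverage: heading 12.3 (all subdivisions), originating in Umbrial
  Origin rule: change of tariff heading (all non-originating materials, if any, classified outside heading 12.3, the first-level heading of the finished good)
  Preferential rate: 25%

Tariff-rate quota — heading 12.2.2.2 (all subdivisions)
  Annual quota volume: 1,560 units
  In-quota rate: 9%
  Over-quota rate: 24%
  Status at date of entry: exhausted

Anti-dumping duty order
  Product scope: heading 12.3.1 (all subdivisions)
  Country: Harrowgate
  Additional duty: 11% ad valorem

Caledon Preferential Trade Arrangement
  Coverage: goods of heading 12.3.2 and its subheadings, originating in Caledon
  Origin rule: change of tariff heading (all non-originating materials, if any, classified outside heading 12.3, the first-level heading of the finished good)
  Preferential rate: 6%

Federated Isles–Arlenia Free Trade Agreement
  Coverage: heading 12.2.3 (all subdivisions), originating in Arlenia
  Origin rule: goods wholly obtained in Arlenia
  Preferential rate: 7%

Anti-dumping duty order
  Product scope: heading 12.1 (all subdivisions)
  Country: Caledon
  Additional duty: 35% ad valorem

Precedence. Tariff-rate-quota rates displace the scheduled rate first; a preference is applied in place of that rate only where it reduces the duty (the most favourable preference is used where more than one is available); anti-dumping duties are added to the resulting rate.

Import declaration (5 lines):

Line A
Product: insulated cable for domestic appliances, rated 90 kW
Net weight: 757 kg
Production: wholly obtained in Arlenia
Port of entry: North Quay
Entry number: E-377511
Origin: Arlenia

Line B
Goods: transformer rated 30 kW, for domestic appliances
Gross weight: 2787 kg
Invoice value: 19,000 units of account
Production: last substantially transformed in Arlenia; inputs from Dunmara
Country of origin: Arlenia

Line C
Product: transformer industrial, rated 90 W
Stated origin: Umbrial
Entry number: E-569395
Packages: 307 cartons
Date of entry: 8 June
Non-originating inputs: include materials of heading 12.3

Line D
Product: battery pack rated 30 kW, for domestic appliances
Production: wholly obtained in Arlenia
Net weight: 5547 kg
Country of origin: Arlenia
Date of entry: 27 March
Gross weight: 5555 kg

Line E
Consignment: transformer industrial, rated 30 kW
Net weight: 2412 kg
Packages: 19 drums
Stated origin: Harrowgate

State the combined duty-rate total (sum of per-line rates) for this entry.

107%

Line A: insulated cable → 12.1; rated 90 kW → 12.1.2; for domestic appliances → 12.1.2.1. Scheduled 37%. Arlenia agreement on 12.2.3: 12.1.2.1 not covered. → 37%.
Line B: transformer → 12.3; rated 30 kW → 12.3.3; for domestic appliances → 12.3.3.2. Scheduled 37%. Arlenia agreement on 12.2.3: 12.3.3.2 not covered. → 37%.
Line C: transformer → 12.3; rated 90 W → 12.3.1; industrial → 12.3.1.1. Scheduled 17%. Umbrial agreement on 12.3: CTH not met. → 17%.
Line D: battery pack → 12.2; rated 30 kW → 12.2.3; for domestic appliances → 12.2.3.2. Scheduled 27%. Arlenia agreement on 12.2.3: wholly obtained → 7% available; preferential 7%. → 7%.
Line E: transformer → 12.3; rated 30 kW → 12.3.3; industrial → 12.3.3.3. Scheduled 9%. No special measure applies. → 9%.
Sum: 37% + 37% + 17% + 7% + 9% = 107%.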